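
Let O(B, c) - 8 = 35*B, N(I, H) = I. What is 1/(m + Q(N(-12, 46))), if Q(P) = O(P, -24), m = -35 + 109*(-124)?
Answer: -1/13963 ≈ -7.1618e-5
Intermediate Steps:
m = -13551 (m = -35 - 13516 = -13551)
O(B, c) = 8 + 35*B
Q(P) = 8 + 35*P
1/(m + Q(N(-12, 46))) = 1/(-13551 + (8 + 35*(-12))) = 1/(-13551 + (8 - 420)) = 1/(-13551 - 412) = 1/(-13963) = -1/13963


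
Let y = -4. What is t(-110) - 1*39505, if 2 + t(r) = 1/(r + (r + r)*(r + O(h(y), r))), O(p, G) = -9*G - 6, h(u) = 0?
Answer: -7600751731/192390 ≈ -39507.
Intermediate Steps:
O(p, G) = -6 - 9*G
t(r) = -2 + 1/(r + 2*r*(-6 - 8*r)) (t(r) = -2 + 1/(r + (r + r)*(r + (-6 - 9*r))) = -2 + 1/(r + (2*r)*(-6 - 8*r)) = -2 + 1/(r + 2*r*(-6 - 8*r)))
t(-110) - 1*39505 = (-1 - 32*(-110)² - 22*(-110))/((-110)*(11 + 16*(-110))) - 1*39505 = -(-1 - 32*12100 + 2420)/(110*(11 - 1760)) - 39505 = -1/110*(-1 - 387200 + 2420)/(-1749) - 39505 = -1/110*(-1/1749)*(-384781) - 39505 = -384781/192390 - 39505 = -7600751731/192390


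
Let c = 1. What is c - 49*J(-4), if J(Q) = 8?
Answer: -391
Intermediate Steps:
c - 49*J(-4) = 1 - 49*8 = 1 - 392 = -391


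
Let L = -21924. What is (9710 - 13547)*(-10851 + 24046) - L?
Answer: -50607291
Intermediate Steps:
(9710 - 13547)*(-10851 + 24046) - L = (9710 - 13547)*(-10851 + 24046) - 1*(-21924) = -3837*13195 + 21924 = -50629215 + 21924 = -50607291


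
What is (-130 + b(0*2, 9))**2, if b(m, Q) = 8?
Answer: 14884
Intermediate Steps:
(-130 + b(0*2, 9))**2 = (-130 + 8)**2 = (-122)**2 = 14884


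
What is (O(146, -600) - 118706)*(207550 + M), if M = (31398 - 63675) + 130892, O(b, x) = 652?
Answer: -36144002910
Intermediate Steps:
M = 98615 (M = -32277 + 130892 = 98615)
(O(146, -600) - 118706)*(207550 + M) = (652 - 118706)*(207550 + 98615) = -118054*306165 = -36144002910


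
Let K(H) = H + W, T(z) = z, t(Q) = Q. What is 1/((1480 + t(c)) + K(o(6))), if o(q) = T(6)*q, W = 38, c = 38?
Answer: 1/1592 ≈ 0.00062814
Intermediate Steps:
o(q) = 6*q
K(H) = 38 + H (K(H) = H + 38 = 38 + H)
1/((1480 + t(c)) + K(o(6))) = 1/((1480 + 38) + (38 + 6*6)) = 1/(1518 + (38 + 36)) = 1/(1518 + 74) = 1/1592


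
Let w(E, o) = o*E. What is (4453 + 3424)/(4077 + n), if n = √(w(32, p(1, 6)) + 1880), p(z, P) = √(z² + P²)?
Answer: 7877/(4077 + √(1880 + 32*√37)) ≈ 1.9107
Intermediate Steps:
p(z, P) = √(P² + z²)
w(E, o) = E*o
n = √(1880 + 32*√37) (n = √(32*√(6² + 1²) + 1880) = √(32*√(36 + 1) + 1880) = √(32*√37 + 1880) = √(1880 + 32*√37) ≈ 45.548)
(4453 + 3424)/(4077 + n) = (4453 + 3424)/(4077 + 2*√(470 + 8*√37)) = 7877/(4077 + 2*√(470 + 8*√37))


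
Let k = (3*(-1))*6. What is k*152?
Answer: -2736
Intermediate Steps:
k = -18 (k = -3*6 = -18)
k*152 = -18*152 = -2736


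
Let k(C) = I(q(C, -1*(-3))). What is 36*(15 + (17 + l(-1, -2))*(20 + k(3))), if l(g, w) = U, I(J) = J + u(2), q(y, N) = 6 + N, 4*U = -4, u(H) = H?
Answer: 18396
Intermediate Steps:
U = -1 (U = (¼)*(-4) = -1)
I(J) = 2 + J (I(J) = J + 2 = 2 + J)
k(C) = 11 (k(C) = 2 + (6 - 1*(-3)) = 2 + (6 + 3) = 2 + 9 = 11)
l(g, w) = -1
36*(15 + (17 + l(-1, -2))*(20 + k(3))) = 36*(15 + (17 - 1)*(20 + 11)) = 36*(15 + 16*31) = 36*(15 + 496) = 36*511 = 18396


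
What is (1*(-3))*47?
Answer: -141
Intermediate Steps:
(1*(-3))*47 = -3*47 = -141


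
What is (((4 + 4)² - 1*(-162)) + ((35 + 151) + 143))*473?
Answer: 262515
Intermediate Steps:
(((4 + 4)² - 1*(-162)) + ((35 + 151) + 143))*473 = ((8² + 162) + (186 + 143))*473 = ((64 + 162) + 329)*473 = (226 + 329)*473 = 555*473 = 262515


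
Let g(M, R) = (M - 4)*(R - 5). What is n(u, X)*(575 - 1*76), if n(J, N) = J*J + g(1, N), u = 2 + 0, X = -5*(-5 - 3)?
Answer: -50399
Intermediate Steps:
X = 40 (X = -5*(-8) = 40)
g(M, R) = (-5 + R)*(-4 + M) (g(M, R) = (-4 + M)*(-5 + R) = (-5 + R)*(-4 + M))
u = 2
n(J, N) = 15 + J**2 - 3*N (n(J, N) = J*J + (20 - 5*1 - 4*N + 1*N) = J**2 + (20 - 5 - 4*N + N) = J**2 + (15 - 3*N) = 15 + J**2 - 3*N)
n(u, X)*(575 - 1*76) = (15 + 2**2 - 3*40)*(575 - 1*76) = (15 + 4 - 120)*(575 - 76) = -101*499 = -50399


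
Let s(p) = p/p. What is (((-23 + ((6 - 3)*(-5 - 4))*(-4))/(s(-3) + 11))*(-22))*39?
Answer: -12155/2 ≈ -6077.5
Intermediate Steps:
s(p) = 1
(((-23 + ((6 - 3)*(-5 - 4))*(-4))/(s(-3) + 11))*(-22))*39 = (((-23 + ((6 - 3)*(-5 - 4))*(-4))/(1 + 11))*(-22))*39 = (((-23 + (3*(-9))*(-4))/12)*(-22))*39 = (((-23 - 27*(-4))*(1/12))*(-22))*39 = (((-23 + 108)*(1/12))*(-22))*39 = ((85*(1/12))*(-22))*39 = ((85/12)*(-22))*39 = -935/6*39 = -12155/2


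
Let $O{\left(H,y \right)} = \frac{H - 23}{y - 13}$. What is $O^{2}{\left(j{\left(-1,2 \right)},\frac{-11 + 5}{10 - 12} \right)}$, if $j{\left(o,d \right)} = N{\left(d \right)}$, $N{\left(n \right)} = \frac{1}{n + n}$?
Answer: $\frac{8281}{1600} \approx 5.1756$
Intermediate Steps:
$N{\left(n \right)} = \frac{1}{2 n}$
$j{\left(o,d \right)} = \frac{1}{2 d}$
$O{\left(H,y \right)} = \frac{-23 + H}{-13 + y}$
$O^{2}{\left(j{\left(-1,2 \right)},\frac{-11 + 5}{10 - 12} \right)} = \left(\frac{-23 + \frac{1}{2 \cdot 2}}{-13 + \frac{-11 + 5}{10 - 12}}\right)^{2} = \left(\frac{-23 + \frac{1}{2} \cdot \frac{1}{2}}{-13 - \frac{6}{-2}}\right)^{2} = \left(\frac{-23 + \frac{1}{4}}{-13 - -3}\right)^{2} = \left(\frac{1}{-13 + 3} \left(- \frac{91}{4}\right)\right)^{2} = \left(\frac{1}{-10} \left(- \frac{91}{4}\right)\right)^{2} = \left(\left(- \frac{1}{10}\right) \left(- \frac{91}{4}\right)\right)^{2} = \left(\frac{91}{40}\right)^{2} = \frac{8281}{1600}$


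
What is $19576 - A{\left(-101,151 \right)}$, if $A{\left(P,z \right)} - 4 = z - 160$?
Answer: $19581$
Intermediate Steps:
$A{\left(P,z \right)} = -156 + z$ ($A{\left(P,z \right)} = 4 + \left(z - 160\right) = 4 + \left(-160 + z\right) = -156 + z$)
$19576 - A{\left(-101,151 \right)} = 19576 - \left(-156 + 151\right) = 19576 - -5 = 19576 + 5 = 19581$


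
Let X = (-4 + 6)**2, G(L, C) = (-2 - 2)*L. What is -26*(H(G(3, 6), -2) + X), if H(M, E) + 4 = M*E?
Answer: -624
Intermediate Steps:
G(L, C) = -4*L
X = 4 (X = 2**2 = 4)
H(M, E) = -4 + E*M (H(M, E) = -4 + M*E = -4 + E*M)
-26*(H(G(3, 6), -2) + X) = -26*((-4 - (-8)*3) + 4) = -26*((-4 - 2*(-12)) + 4) = -26*((-4 + 24) + 4) = -26*(20 + 4) = -26*24 = -624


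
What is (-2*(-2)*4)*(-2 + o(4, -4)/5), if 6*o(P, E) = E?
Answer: -512/15 ≈ -34.133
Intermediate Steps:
o(P, E) = E/6
(-2*(-2)*4)*(-2 + o(4, -4)/5) = (-2*(-2)*4)*(-2 + ((1/6)*(-4))/5) = (4*4)*(-2 - 2/3*1/5) = 16*(-2 - 2/15) = 16*(-32/15) = -512/15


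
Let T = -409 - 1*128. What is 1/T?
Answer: -1/537 ≈ -0.0018622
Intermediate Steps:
T = -537 (T = -409 - 128 = -537)
1/T = 1/(-537) = -1/537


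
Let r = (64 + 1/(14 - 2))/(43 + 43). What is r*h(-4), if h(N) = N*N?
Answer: 1538/129 ≈ 11.922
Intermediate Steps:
h(N) = N²
r = 769/1032 (r = (64 + 1/12)/86 = (64 + 1/12)*(1/86) = (769/12)*(1/86) = 769/1032 ≈ 0.74516)
r*h(-4) = (769/1032)*(-4)² = (769/1032)*16 = 1538/129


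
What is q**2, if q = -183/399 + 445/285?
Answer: 193600/159201 ≈ 1.2161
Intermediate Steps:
q = 440/399 (q = -183*1/399 + 445*(1/285) = -61/133 + 89/57 = 440/399 ≈ 1.1028)
q**2 = (440/399)**2 = 193600/159201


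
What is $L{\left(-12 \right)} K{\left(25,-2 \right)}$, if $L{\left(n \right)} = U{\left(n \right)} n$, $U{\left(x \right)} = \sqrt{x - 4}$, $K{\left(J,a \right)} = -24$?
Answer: $1152 i \approx 1152.0 i$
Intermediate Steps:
$U{\left(x \right)} = \sqrt{-4 + x}$
$L{\left(n \right)} = n \sqrt{-4 + n}$ ($L{\left(n \right)} = \sqrt{-4 + n} n = n \sqrt{-4 + n}$)
$L{\left(-12 \right)} K{\left(25,-2 \right)} = - 12 \sqrt{-4 - 12} \left(-24\right) = - 12 \sqrt{-16} \left(-24\right) = - 12 \cdot 4 i \left(-24\right) = - 48 i \left(-24\right) = 1152 i$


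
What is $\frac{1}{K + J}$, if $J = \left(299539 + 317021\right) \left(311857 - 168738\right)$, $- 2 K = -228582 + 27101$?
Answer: $\frac{2}{176483102761} \approx 1.1333 \cdot 10^{-11}$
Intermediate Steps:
$K = \frac{201481}{2}$ ($K = - \frac{-228582 + 27101}{2} = \left(- \frac{1}{2}\right) \left(-201481\right) = \frac{201481}{2} \approx 1.0074 \cdot 10^{5}$)
$J = 88241450640$ ($J = 616560 \cdot 143119 = 88241450640$)
$\frac{1}{K + J} = \frac{1}{\frac{201481}{2} + 88241450640} = \frac{1}{\frac{176483102761}{2}} = \frac{2}{176483102761}$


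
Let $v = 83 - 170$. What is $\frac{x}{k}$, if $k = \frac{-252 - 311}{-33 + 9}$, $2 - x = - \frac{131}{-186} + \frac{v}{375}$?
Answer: $\frac{142076}{2181625} \approx 0.065124$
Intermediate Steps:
$v = -87$ ($v = 83 - 170 = -87$)
$x = \frac{35519}{23250}$ ($x = 2 - \left(- \frac{131}{-186} - \frac{87}{375}\right) = 2 - \left(\left(-131\right) \left(- \frac{1}{186}\right) - \frac{29}{125}\right) = 2 - \left(\frac{131}{186} - \frac{29}{125}\right) = 2 - \frac{10981}{23250} = \frac{35519}{23250} \approx 1.5277$)
$k = \frac{563}{24}$ ($k = - \frac{563}{-24} = \left(-563\right) \left(- \frac{1}{24}\right) = \frac{563}{24} \approx 23.458$)
$\frac{x}{k} = \frac{35519}{23250 \cdot \frac{563}{24}} = \frac{35519}{23250} \cdot \frac{24}{563} = \frac{142076}{2181625}$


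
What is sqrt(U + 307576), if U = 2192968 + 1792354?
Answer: sqrt(4292898) ≈ 2071.9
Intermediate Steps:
U = 3985322
sqrt(U + 307576) = sqrt(3985322 + 307576) = sqrt(4292898)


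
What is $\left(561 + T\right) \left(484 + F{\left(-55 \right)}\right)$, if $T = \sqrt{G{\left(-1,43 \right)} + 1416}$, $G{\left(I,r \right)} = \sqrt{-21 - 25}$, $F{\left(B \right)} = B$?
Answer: $240669 + 429 \sqrt{1416 + i \sqrt{46}} \approx 2.5681 \cdot 10^{5} + 38.661 i$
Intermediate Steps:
$G{\left(I,r \right)} = i \sqrt{46}$ ($G{\left(I,r \right)} = \sqrt{-46} = i \sqrt{46}$)
$T = \sqrt{1416 + i \sqrt{46}}$ ($T = \sqrt{i \sqrt{46} + 1416} = \sqrt{1416 + i \sqrt{46}} \approx 37.63 + 0.09012 i$)
$\left(561 + T\right) \left(484 + F{\left(-55 \right)}\right) = \left(561 + \sqrt{1416 + i \sqrt{46}}\right) \left(484 - 55\right) = \left(561 + \sqrt{1416 + i \sqrt{46}}\right) 429 = 240669 + 429 \sqrt{1416 + i \sqrt{46}}$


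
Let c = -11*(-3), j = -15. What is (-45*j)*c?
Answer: 22275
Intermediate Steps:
c = 33
(-45*j)*c = -45*(-15)*33 = 675*33 = 22275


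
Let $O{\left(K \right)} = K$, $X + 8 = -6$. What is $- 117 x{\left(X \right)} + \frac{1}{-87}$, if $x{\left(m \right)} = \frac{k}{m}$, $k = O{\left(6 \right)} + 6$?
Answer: $\frac{61067}{609} \approx 100.27$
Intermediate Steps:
$X = -14$ ($X = -8 - 6 = -14$)
$k = 12$ ($k = 6 + 6 = 12$)
$x{\left(m \right)} = \frac{12}{m}$
$- 117 x{\left(X \right)} + \frac{1}{-87} = - 117 \frac{12}{-14} + \frac{1}{-87} = - 117 \cdot 12 \left(- \frac{1}{14}\right) - \frac{1}{87} = \left(-117\right) \left(- \frac{6}{7}\right) - \frac{1}{87} = \frac{702}{7} - \frac{1}{87} = \frac{61067}{609}$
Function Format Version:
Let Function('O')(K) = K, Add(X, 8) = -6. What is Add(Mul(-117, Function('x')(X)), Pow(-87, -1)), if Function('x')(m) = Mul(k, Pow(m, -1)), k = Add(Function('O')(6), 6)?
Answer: Rational(61067, 609) ≈ 100.27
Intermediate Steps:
X = -14 (X = Add(-8, -6) = -14)
k = 12 (k = Add(6, 6) = 12)
Function('x')(m) = Mul(12, Pow(m, -1))
Add(Mul(-117, Function('x')(X)), Pow(-87, -1)) = Add(Mul(-117, Mul(12, Pow(-14, -1))), Pow(-87, -1)) = Add(Mul(-117, Mul(12, Rational(-1, 14))), Rational(-1, 87)) = Add(Mul(-117, Rational(-6, 7)), Rational(-1, 87)) = Add(Rational(702, 7), Rational(-1, 87)) = Rational(61067, 609)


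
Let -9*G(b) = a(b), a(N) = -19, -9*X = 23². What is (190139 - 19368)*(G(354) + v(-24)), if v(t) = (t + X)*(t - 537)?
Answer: 71376130244/9 ≈ 7.9307e+9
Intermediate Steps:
X = -529/9 (X = -⅑*23² = -⅑*529 = -529/9 ≈ -58.778)
G(b) = 19/9 (G(b) = -⅑*(-19) = 19/9)
v(t) = (-537 + t)*(-529/9 + t) (v(t) = (t - 529/9)*(t - 537) = (-529/9 + t)*(-537 + t) = (-537 + t)*(-529/9 + t))
(190139 - 19368)*(G(354) + v(-24)) = (190139 - 19368)*(19/9 + (94691/3 + (-24)² - 5362/9*(-24))) = 170771*(19/9 + (94691/3 + 576 + 42896/3)) = 170771*(19/9 + 139315/3) = 170771*(417964/9) = 71376130244/9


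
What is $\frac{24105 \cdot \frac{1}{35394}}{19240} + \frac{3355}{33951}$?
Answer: $\frac{152367211177}{1541331399504} \approx 0.098854$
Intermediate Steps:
$\frac{24105 \cdot \frac{1}{35394}}{19240} + \frac{3355}{33951} = 24105 \cdot \frac{1}{35394} \cdot \frac{1}{19240} + 3355 \cdot \frac{1}{33951} = \frac{8035}{11798} \cdot \frac{1}{19240} + \frac{3355}{33951} = \frac{1607}{45398704} + \frac{3355}{33951} = \frac{152367211177}{1541331399504}$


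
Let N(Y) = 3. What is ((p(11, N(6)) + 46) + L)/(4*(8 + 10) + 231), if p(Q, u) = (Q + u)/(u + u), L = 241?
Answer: 868/909 ≈ 0.95490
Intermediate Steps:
p(Q, u) = (Q + u)/(2*u) (p(Q, u) = (Q + u)/((2*u)) = (Q + u)*(1/(2*u)) = (Q + u)/(2*u))
((p(11, N(6)) + 46) + L)/(4*(8 + 10) + 231) = (((½)*(11 + 3)/3 + 46) + 241)/(4*(8 + 10) + 231) = (((½)*(⅓)*14 + 46) + 241)/(4*18 + 231) = ((7/3 + 46) + 241)/(72 + 231) = (145/3 + 241)/303 = (868/3)*(1/303) = 868/909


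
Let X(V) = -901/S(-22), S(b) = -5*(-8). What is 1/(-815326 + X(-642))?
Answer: -40/32613941 ≈ -1.2265e-6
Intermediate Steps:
S(b) = 40
X(V) = -901/40
1/(-815326 + X(-642)) = 1/(-815326 - 901/40) = 1/(-32613941/40) = -40/32613941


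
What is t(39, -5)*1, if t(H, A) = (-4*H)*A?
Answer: 780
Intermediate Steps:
t(H, A) = -4*A*H
t(39, -5)*1 = -4*(-5)*39*1 = 780*1 = 780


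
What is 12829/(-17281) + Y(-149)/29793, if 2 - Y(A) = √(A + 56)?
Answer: -382179835/514852833 - I*√93/29793 ≈ -0.74231 - 0.00032369*I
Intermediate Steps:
Y(A) = 2 - √(56 + A) (Y(A) = 2 - √(A + 56) = 2 - √(56 + A))
12829/(-17281) + Y(-149)/29793 = 12829/(-17281) + (2 - √(56 - 149))/29793 = 12829*(-1/17281) + (2 - √(-93))*(1/29793) = -12829/17281 + (2 - I*√93)*(1/29793) = -12829/17281 + (2/29793 - I*√93/29793) = -382179835/514852833 - I*√93/29793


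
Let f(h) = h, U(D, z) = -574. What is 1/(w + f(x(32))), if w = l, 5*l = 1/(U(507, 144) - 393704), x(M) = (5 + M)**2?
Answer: 1971390/2698832909 ≈ 0.00073046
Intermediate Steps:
l = -1/1971390 (l = 1/(5*(-574 - 393704)) = (1/5)/(-394278) = (1/5)*(-1/394278) = -1/1971390 ≈ -5.0726e-7)
w = -1/1971390 ≈ -5.0726e-7
1/(w + f(x(32))) = 1/(-1/1971390 + (5 + 32)**2) = 1/(-1/1971390 + 37**2) = 1/(-1/1971390 + 1369) = 1/(2698832909/1971390) = 1971390/2698832909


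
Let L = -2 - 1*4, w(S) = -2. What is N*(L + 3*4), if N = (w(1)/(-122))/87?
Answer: 2/1769 ≈ 0.0011306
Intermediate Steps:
L = -6 (L = -2 - 4 = -6)
N = 1/5307 (N = -2/(-122)/87 = -2*(-1/122)*(1/87) = (1/61)*(1/87) = 1/5307 ≈ 0.00018843)
N*(L + 3*4) = (-6 + 3*4)/5307 = (-6 + 12)/5307 = (1/5307)*6 = 2/1769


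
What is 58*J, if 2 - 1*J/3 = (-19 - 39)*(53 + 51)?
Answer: 1049916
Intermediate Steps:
J = 18102 (J = 6 - 3*(-19 - 39)*(53 + 51) = 6 - (-174)*104 = 6 - 3*(-6032) = 6 + 18096 = 18102)
58*J = 58*18102 = 1049916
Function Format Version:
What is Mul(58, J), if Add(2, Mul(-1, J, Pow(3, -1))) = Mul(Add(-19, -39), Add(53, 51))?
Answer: 1049916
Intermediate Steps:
J = 18102 (J = Add(6, Mul(-3, Mul(Add(-19, -39), Add(53, 51)))) = Add(6, Mul(-3, Mul(-58, 104))) = Add(6, Mul(-3, -6032)) = Add(6, 18096) = 18102)
Mul(58, J) = Mul(58, 18102) = 1049916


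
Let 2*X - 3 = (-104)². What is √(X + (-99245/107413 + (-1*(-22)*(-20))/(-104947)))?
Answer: 7*√56104918747776999893282/22545344222 ≈ 73.543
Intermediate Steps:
X = 10819/2 (X = 3/2 + (½)*(-104)² = 3/2 + (½)*10816 = 3/2 + 5408 = 10819/2 ≈ 5409.5)
√(X + (-99245/107413 + (-1*(-22)*(-20))/(-104947))) = √(10819/2 + (-99245/107413 + (-1*(-22)*(-20))/(-104947))) = √(10819/2 + (-99245*1/107413 + (22*(-20))*(-1/104947))) = √(10819/2 + (-99245/107413 - 440*(-1/104947))) = √(10819/2 + (-99245/107413 + 440/104947)) = √(10819/2 - 10368203295/11272672111) = √(121938303162319/22545344222) = 7*√56104918747776999893282/22545344222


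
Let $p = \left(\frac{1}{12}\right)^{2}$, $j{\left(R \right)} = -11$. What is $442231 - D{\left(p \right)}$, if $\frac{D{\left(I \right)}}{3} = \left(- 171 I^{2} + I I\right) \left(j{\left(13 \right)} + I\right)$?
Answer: $\frac{220082313829}{497664} \approx 4.4223 \cdot 10^{5}$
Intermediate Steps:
$p = \frac{1}{144}$ ($p = \left(\frac{1}{12}\right)^{2} = \frac{1}{144} \approx 0.0069444$)
$D{\left(I \right)} = - 510 I^{2} \left(-11 + I\right)$ ($D{\left(I \right)} = 3 \left(- 171 I^{2} + I I\right) \left(-11 + I\right) = 3 \left(- 171 I^{2} + I^{2}\right) \left(-11 + I\right) = 3 - 170 I^{2} \left(-11 + I\right) = 3 \left(- 170 I^{2} \left(-11 + I\right)\right) = - 510 I^{2} \left(-11 + I\right)$)
$442231 - D{\left(p \right)} = 442231 - \frac{510 \left(11 - \frac{1}{144}\right)}{20736} = 442231 - 510 \cdot \frac{1}{20736} \left(11 - \frac{1}{144}\right) = 442231 - 510 \cdot \frac{1}{20736} \cdot \frac{1583}{144} = 442231 - \frac{134555}{497664} = \frac{220082313829}{497664}$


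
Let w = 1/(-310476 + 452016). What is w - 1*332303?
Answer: -47034166619/141540 ≈ -3.3230e+5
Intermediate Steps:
w = 1/141540 ≈ 7.0651e-6
w - 1*332303 = 1/141540 - 1*332303 = 1/141540 - 332303 = -47034166619/141540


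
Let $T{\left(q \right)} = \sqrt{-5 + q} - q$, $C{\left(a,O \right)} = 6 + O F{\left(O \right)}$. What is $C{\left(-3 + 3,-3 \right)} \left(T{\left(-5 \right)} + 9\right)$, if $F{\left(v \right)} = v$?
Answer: $210 + 15 i \sqrt{10} \approx 210.0 + 47.434 i$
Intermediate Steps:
$C{\left(a,O \right)} = 6 + O^{2}$ ($C{\left(a,O \right)} = 6 + O O = 6 + O^{2}$)
$C{\left(-3 + 3,-3 \right)} \left(T{\left(-5 \right)} + 9\right) = \left(6 + \left(-3\right)^{2}\right) \left(\left(\sqrt{-5 - 5} - -5\right) + 9\right) = \left(6 + 9\right) \left(\left(\sqrt{-10} + 5\right) + 9\right) = 15 \left(\left(i \sqrt{10} + 5\right) + 9\right) = 15 \left(\left(5 + i \sqrt{10}\right) + 9\right) = 15 \left(14 + i \sqrt{10}\right) = 210 + 15 i \sqrt{10}$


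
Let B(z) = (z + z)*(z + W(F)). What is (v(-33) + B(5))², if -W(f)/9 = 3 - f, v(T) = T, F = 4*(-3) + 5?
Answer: 779689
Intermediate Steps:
F = -7 (F = -12 + 5 = -7)
W(f) = -27 + 9*f (W(f) = -9*(3 - f) = -27 + 9*f)
B(z) = 2*z*(-90 + z) (B(z) = (z + z)*(z + (-27 + 9*(-7))) = (2*z)*(z + (-27 - 63)) = (2*z)*(z - 90) = (2*z)*(-90 + z) = 2*z*(-90 + z))
(v(-33) + B(5))² = (-33 + 2*5*(-90 + 5))² = (-33 + 2*5*(-85))² = (-33 - 850)² = (-883)² = 779689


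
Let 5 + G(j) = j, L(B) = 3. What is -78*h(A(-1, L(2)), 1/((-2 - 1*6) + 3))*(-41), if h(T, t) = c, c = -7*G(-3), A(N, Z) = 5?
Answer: 179088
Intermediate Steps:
G(j) = -5 + j
c = 56 (c = -7*(-5 - 3) = -7*(-8) = 56)
h(T, t) = 56
-78*h(A(-1, L(2)), 1/((-2 - 1*6) + 3))*(-41) = -78*56*(-41) = -4368*(-41) = 179088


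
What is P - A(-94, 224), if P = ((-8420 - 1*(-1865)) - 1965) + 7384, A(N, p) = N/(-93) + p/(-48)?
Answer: -105308/93 ≈ -1132.3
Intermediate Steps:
A(N, p) = -p/48 - N/93 (A(N, p) = N*(-1/93) + p*(-1/48) = -N/93 - p/48 = -p/48 - N/93)
P = -1136 (P = ((-8420 + 1865) - 1965) + 7384 = (-6555 - 1965) + 7384 = -8520 + 7384 = -1136)
P - A(-94, 224) = -1136 - (-1/48*224 - 1/93*(-94)) = -1136 - (-14/3 + 94/93) = -1136 - 1*(-340/93) = -1136 + 340/93 = -105308/93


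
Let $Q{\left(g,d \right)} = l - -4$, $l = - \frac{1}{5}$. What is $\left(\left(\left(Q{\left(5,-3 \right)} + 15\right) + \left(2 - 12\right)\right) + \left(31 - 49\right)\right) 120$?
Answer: $-1104$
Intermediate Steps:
$l = - \frac{1}{5}$ ($l = \left(-1\right) \frac{1}{5} = - \frac{1}{5} \approx -0.2$)
$Q{\left(g,d \right)} = \frac{19}{5}$ ($Q{\left(g,d \right)} = - \frac{1}{5} - -4 = - \frac{1}{5} + 4 = \frac{19}{5}$)
$\left(\left(\left(Q{\left(5,-3 \right)} + 15\right) + \left(2 - 12\right)\right) + \left(31 - 49\right)\right) 120 = \left(\left(\left(\frac{19}{5} + 15\right) + \left(2 - 12\right)\right) + \left(31 - 49\right)\right) 120 = \left(\left(\frac{94}{5} + \left(2 - 12\right)\right) - 18\right) 120 = \left(\left(\frac{94}{5} - 10\right) - 18\right) 120 = \left(\frac{44}{5} - 18\right) 120 = \left(- \frac{46}{5}\right) 120 = -1104$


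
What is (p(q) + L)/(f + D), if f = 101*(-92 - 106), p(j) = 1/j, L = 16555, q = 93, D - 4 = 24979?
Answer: 1539616/463605 ≈ 3.3210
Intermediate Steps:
D = 24983 (D = 4 + 24979 = 24983)
f = -19998 (f = 101*(-198) = -19998)
(p(q) + L)/(f + D) = (1/93 + 16555)/(-19998 + 24983) = (1/93 + 16555)/4985 = (1539616/93)*(1/4985) = 1539616/463605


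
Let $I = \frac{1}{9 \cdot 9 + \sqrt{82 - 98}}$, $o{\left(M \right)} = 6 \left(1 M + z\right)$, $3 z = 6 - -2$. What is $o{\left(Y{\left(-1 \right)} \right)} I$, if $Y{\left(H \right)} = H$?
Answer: $\frac{810}{6577} - \frac{40 i}{6577} \approx 0.12316 - 0.0060818 i$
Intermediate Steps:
$z = \frac{8}{3}$ ($z = \frac{6 - -2}{3} = \frac{6 + 2}{3} = \frac{1}{3} \cdot 8 = \frac{8}{3} \approx 2.6667$)
$o{\left(M \right)} = 16 + 6 M$ ($o{\left(M \right)} = 6 \left(1 M + \frac{8}{3}\right) = 6 \left(M + \frac{8}{3}\right) = 6 \left(\frac{8}{3} + M\right) = 16 + 6 M$)
$I = \frac{81 - 4 i}{6577}$ ($I = \frac{1}{81 + \sqrt{-16}} = \frac{1}{81 + 4 i} = \frac{81 - 4 i}{6577} \approx 0.012316 - 0.00060818 i$)
$o{\left(Y{\left(-1 \right)} \right)} I = \left(16 + 6 \left(-1\right)\right) \left(\frac{81}{6577} - \frac{4 i}{6577}\right) = \left(16 - 6\right) \left(\frac{81}{6577} - \frac{4 i}{6577}\right) = 10 \left(\frac{81}{6577} - \frac{4 i}{6577}\right) = \frac{810}{6577} - \frac{40 i}{6577}$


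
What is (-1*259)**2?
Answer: 67081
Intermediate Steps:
(-1*259)**2 = (-259)**2 = 67081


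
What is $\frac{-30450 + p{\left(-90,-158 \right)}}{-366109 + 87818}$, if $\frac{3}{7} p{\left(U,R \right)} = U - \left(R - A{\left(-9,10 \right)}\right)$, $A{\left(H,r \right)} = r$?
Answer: $\frac{30268}{278291} \approx 0.10876$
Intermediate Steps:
$p{\left(U,R \right)} = \frac{70}{3} - \frac{7 R}{3} + \frac{7 U}{3}$ ($p{\left(U,R \right)} = \frac{7 \left(U - \left(-10 + R\right)\right)}{3} = \frac{7 \left(10 + U - R\right)}{3} = \frac{70}{3} - \frac{7 R}{3} + \frac{7 U}{3}$)
$\frac{-30450 + p{\left(-90,-158 \right)}}{-366109 + 87818} = \frac{-30450 + \left(\frac{70}{3} - - \frac{1106}{3} + \frac{7}{3} \left(-90\right)\right)}{-366109 + 87818} = \frac{-30450 + \left(\frac{70}{3} + \frac{1106}{3} - 210\right)}{-278291} = \left(-30450 + 182\right) \left(- \frac{1}{278291}\right) = \left(-30268\right) \left(- \frac{1}{278291}\right) = \frac{30268}{278291}$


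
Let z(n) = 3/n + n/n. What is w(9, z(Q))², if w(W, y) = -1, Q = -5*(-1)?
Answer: 1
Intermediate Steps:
Q = 5
z(n) = 1 + 3/n (z(n) = 3/n + 1 = 1 + 3/n)
w(9, z(Q))² = (-1)² = 1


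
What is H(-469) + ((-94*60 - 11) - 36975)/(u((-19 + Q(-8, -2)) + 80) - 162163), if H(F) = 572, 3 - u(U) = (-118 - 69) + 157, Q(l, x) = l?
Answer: 46390493/81065 ≈ 572.26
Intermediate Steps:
u(U) = 33 (u(U) = 3 - ((-118 - 69) + 157) = 3 - (-187 + 157) = 3 - 1*(-30) = 3 + 30 = 33)
H(-469) + ((-94*60 - 11) - 36975)/(u((-19 + Q(-8, -2)) + 80) - 162163) = 572 + ((-94*60 - 11) - 36975)/(33 - 162163) = 572 + ((-5640 - 11) - 36975)/(-162130) = 572 + (-5651 - 36975)*(-1/162130) = 572 - 42626*(-1/162130) = 572 + 21313/81065 = 46390493/81065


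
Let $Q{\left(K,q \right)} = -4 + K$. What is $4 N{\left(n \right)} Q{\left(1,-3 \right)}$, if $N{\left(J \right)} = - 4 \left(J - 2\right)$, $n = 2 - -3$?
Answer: $144$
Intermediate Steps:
$n = 5$ ($n = 2 + 3 = 5$)
$N{\left(J \right)} = 8 - 4 J$ ($N{\left(J \right)} = - 4 \left(-2 + J\right) = 8 - 4 J$)
$4 N{\left(n \right)} Q{\left(1,-3 \right)} = 4 \left(8 - 20\right) \left(-4 + 1\right) = 4 \left(8 - 20\right) \left(-3\right) = 4 \left(-12\right) \left(-3\right) = \left(-48\right) \left(-3\right) = 144$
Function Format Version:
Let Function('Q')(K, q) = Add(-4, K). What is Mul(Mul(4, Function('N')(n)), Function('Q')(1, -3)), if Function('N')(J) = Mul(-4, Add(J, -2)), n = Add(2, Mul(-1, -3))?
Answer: 144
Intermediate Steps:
n = 5 (n = Add(2, 3) = 5)
Function('N')(J) = Add(8, Mul(-4, J)) (Function('N')(J) = Mul(-4, Add(-2, J)) = Add(8, Mul(-4, J)))
Mul(Mul(4, Function('N')(n)), Function('Q')(1, -3)) = Mul(Mul(4, Add(8, Mul(-4, 5))), Add(-4, 1)) = Mul(Mul(4, Add(8, -20)), -3) = Mul(Mul(4, -12), -3) = Mul(-48, -3) = 144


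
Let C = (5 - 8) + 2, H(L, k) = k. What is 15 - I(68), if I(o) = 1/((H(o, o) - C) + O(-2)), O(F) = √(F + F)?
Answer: 71406/4765 + 2*I/4765 ≈ 14.986 + 0.00041973*I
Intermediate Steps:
O(F) = √2*√F (O(F) = √(2*F) = √2*√F)
C = -1 (C = -3 + 2 = -1)
I(o) = 1/(1 + o + 2*I) (I(o) = 1/((o - 1*(-1)) + √2*√(-2)) = 1/((o + 1) + √2*(I*√2)) = 1/((1 + o) + 2*I) = 1/(1 + o + 2*I))
15 - I(68) = 15 - 1/(1 + 68 + 2*I) = 15 - 1/(69 + 2*I) = 15 - (69 - 2*I)/4765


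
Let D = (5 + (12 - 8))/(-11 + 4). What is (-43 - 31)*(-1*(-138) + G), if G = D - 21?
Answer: -59940/7 ≈ -8562.9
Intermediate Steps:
D = -9/7 (D = (5 + 4)/(-7) = 9*(-⅐) = -9/7 ≈ -1.2857)
G = -156/7 (G = -9/7 - 21 = -156/7 ≈ -22.286)
(-43 - 31)*(-1*(-138) + G) = (-43 - 31)*(-1*(-138) - 156/7) = -74*(138 - 156/7) = -74*810/7 = -59940/7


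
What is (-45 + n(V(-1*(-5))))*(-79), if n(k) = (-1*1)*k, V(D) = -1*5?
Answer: 3160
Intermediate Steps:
V(D) = -5
n(k) = -k
(-45 + n(V(-1*(-5))))*(-79) = (-45 - 1*(-5))*(-79) = (-45 + 5)*(-79) = -40*(-79) = 3160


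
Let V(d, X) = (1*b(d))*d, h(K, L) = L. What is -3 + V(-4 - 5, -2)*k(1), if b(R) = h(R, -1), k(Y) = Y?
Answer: 6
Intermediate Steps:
b(R) = -1
V(d, X) = -d (V(d, X) = (1*(-1))*d = -d)
-3 + V(-4 - 5, -2)*k(1) = -3 - (-4 - 5)*1 = -3 - 1*(-9)*1 = -3 + 9*1 = -3 + 9 = 6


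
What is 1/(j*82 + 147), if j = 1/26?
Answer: 13/1952 ≈ 0.0066598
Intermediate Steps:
j = 1/26 ≈ 0.038462
1/(j*82 + 147) = 1/((1/26)*82 + 147) = 1/(41/13 + 147) = 1/(1952/13) = 13/1952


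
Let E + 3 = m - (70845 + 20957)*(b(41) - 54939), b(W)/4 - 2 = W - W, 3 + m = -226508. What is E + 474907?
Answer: 5043024055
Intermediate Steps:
m = -226511 (m = -3 - 226508 = -226511)
b(W) = 8 (b(W) = 8 + 4*(W - W) = 8 + 4*0 = 8 + 0 = 8)
E = 5042549148 (E = -3 + (-226511 - (70845 + 20957)*(8 - 54939)) = -3 + (-226511 - 91802*(-54931)) = -3 + (-226511 - 1*(-5042775662)) = -3 + (-226511 + 5042775662) = -3 + 5042549151 = 5042549148)
E + 474907 = 5042549148 + 474907 = 5043024055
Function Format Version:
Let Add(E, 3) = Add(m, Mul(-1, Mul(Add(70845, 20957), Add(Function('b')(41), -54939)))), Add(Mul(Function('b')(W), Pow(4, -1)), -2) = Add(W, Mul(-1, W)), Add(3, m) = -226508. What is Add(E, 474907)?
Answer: 5043024055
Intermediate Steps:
m = -226511 (m = Add(-3, -226508) = -226511)
Function('b')(W) = 8 (Function('b')(W) = Add(8, Mul(4, Add(W, Mul(-1, W)))) = Add(8, Mul(4, 0)) = Add(8, 0) = 8)
E = 5042549148 (E = Add(-3, Add(-226511, Mul(-1, Mul(Add(70845, 20957), Add(8, -54939))))) = Add(-3, Add(-226511, Mul(-1, Mul(91802, -54931)))) = Add(-3, Add(-226511, Mul(-1, -5042775662))) = Add(-3, Add(-226511, 5042775662)) = Add(-3, 5042549151) = 5042549148)
Add(E, 474907) = Add(5042549148, 474907) = 5043024055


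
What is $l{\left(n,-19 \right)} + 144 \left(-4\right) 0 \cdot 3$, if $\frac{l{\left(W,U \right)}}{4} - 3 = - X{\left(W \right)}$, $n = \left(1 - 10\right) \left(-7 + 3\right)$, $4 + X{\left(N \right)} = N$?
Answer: $-116$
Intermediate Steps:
$X{\left(N \right)} = -4 + N$
$n = 36$ ($n = \left(-9\right) \left(-4\right) = 36$)
$l{\left(W,U \right)} = 28 - 4 W$ ($l{\left(W,U \right)} = 12 + 4 \left(- (-4 + W)\right) = 12 + 4 \left(4 - W\right) = 12 - \left(-16 + 4 W\right) = 28 - 4 W$)
$l{\left(n,-19 \right)} + 144 \left(-4\right) 0 \cdot 3 = \left(28 - 144\right) + 144 \left(-4\right) 0 \cdot 3 = \left(28 - 144\right) + 144 \cdot 0 \cdot 3 = -116 + 144 \cdot 0 = -116 + 0 = -116$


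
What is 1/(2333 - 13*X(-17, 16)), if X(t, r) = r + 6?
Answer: 1/2047 ≈ 0.00048852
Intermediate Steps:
X(t, r) = 6 + r
1/(2333 - 13*X(-17, 16)) = 1/(2333 - 13*(6 + 16)) = 1/(2333 - 13*22) = 1/(2333 - 286) = 1/2047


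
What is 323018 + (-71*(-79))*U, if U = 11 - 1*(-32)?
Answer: 564205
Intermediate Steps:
U = 43 (U = 11 + 32 = 43)
323018 + (-71*(-79))*U = 323018 - 71*(-79)*43 = 323018 + 5609*43 = 323018 + 241187 = 564205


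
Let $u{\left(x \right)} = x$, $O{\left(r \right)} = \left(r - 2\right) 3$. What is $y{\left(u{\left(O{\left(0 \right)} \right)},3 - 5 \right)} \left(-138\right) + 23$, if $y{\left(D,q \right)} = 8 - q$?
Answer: $-1357$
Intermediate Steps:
$O{\left(r \right)} = -6 + 3 r$ ($O{\left(r \right)} = \left(-2 + r\right) 3 = -6 + 3 r$)
$y{\left(u{\left(O{\left(0 \right)} \right)},3 - 5 \right)} \left(-138\right) + 23 = \left(8 - \left(3 - 5\right)\right) \left(-138\right) + 23 = \left(8 - -2\right) \left(-138\right) + 23 = \left(8 + 2\right) \left(-138\right) + 23 = 10 \left(-138\right) + 23 = -1380 + 23 = -1357$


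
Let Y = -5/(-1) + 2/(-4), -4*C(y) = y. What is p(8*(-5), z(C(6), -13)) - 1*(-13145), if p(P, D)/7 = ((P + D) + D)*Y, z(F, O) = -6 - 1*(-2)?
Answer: 11633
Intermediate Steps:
C(y) = -y/4
Y = 9/2 (Y = -5*(-1) + 2*(-¼) = 5 - ½ = 9/2 ≈ 4.5000)
z(F, O) = -4 (z(F, O) = -6 + 2 = -4)
p(P, D) = 63*D + 63*P/2 (p(P, D) = 7*(((P + D) + D)*(9/2)) = 7*(((D + P) + D)*(9/2)) = 7*((P + 2*D)*(9/2)) = 7*(9*D + 9*P/2) = 63*D + 63*P/2)
p(8*(-5), z(C(6), -13)) - 1*(-13145) = (63*(-4) + 63*(8*(-5))/2) - 1*(-13145) = (-252 + (63/2)*(-40)) + 13145 = (-252 - 1260) + 13145 = -1512 + 13145 = 11633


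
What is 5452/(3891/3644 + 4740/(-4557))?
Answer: 30178106672/152909 ≈ 1.9736e+5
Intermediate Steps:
5452/(3891/3644 + 4740/(-4557)) = 5452/(3891*(1/3644) + 4740*(-1/4557)) = 5452/(3891/3644 - 1580/1519) = 5452/(152909/5535236) = 5452*(5535236/152909) = 30178106672/152909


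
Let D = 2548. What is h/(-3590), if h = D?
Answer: -1274/1795 ≈ -0.70975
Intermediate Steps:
h = 2548
h/(-3590) = 2548/(-3590) = 2548*(-1/3590) = -1274/1795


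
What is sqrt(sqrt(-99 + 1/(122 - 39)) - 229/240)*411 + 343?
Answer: 343 + 137*sqrt(-23663715 + 597600*I*sqrt(170482))/1660 ≈ 1216.8 + 961.65*I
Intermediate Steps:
sqrt(sqrt(-99 + 1/(122 - 39)) - 229/240)*411 + 343 = sqrt(sqrt(-99 + 1/83) - 229*1/240)*411 + 343 = sqrt(sqrt(-99 + 1/83) - 229/240)*411 + 343 = sqrt(sqrt(-8216/83) - 229/240)*411 + 343 = sqrt(2*I*sqrt(170482)/83 - 229/240)*411 + 343 = sqrt(-229/240 + 2*I*sqrt(170482)/83)*411 + 343 = 411*sqrt(-229/240 + 2*I*sqrt(170482)/83) + 343 = 343 + 411*sqrt(-229/240 + 2*I*sqrt(170482)/83)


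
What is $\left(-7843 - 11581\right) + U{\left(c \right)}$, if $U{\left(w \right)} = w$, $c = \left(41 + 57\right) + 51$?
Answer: $-19275$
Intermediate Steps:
$c = 149$ ($c = 98 + 51 = 149$)
$\left(-7843 - 11581\right) + U{\left(c \right)} = \left(-7843 - 11581\right) + 149 = -19424 + 149 = -19275$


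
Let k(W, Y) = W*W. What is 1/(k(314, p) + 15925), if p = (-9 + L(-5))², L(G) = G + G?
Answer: 1/114521 ≈ 8.7320e-6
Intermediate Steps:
L(G) = 2*G
p = 361 (p = (-9 + 2*(-5))² = (-9 - 10)² = (-19)² = 361)
k(W, Y) = W²
1/(k(314, p) + 15925) = 1/(314² + 15925) = 1/(98596 + 15925) = 1/114521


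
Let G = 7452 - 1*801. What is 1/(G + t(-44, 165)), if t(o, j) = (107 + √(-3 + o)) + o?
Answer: 6714/45077843 - I*√47/45077843 ≈ 0.00014894 - 1.5208e-7*I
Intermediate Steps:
t(o, j) = 107 + o + √(-3 + o)
G = 6651 (G = 7452 - 801 = 6651)
1/(G + t(-44, 165)) = 1/(6651 + (107 - 44 + √(-3 - 44))) = 1/(6651 + (107 - 44 + √(-47))) = 1/(6651 + (107 - 44 + I*√47)) = 1/(6651 + (63 + I*√47)) = 1/(6714 + I*√47)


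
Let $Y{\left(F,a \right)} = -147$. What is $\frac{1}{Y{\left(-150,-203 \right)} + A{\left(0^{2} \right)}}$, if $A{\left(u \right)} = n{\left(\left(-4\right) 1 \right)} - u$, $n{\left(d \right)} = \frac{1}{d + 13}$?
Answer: $- \frac{9}{1322} \approx -0.0068079$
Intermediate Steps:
$n{\left(d \right)} = \frac{1}{13 + d}$
$A{\left(u \right)} = \frac{1}{9} - u$ ($A{\left(u \right)} = \frac{1}{13 - 4} - u = \frac{1}{9} - u$)
$\frac{1}{Y{\left(-150,-203 \right)} + A{\left(0^{2} \right)}} = \frac{1}{-147 + \left(\frac{1}{9} - 0^{2}\right)} = \frac{1}{-147 + \left(\frac{1}{9} - 0\right)} = \frac{1}{-147 + \left(\frac{1}{9} + 0\right)} = \frac{1}{-147 + \frac{1}{9}} = \frac{1}{- \frac{1322}{9}} = - \frac{9}{1322}$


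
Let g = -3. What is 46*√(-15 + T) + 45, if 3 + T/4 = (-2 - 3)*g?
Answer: 45 + 46*√33 ≈ 309.25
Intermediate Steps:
T = 48 (T = -12 + 4*((-2 - 3)*(-3)) = -12 + 4*(-5*(-3)) = -12 + 4*15 = -12 + 60 = 48)
46*√(-15 + T) + 45 = 46*√(-15 + 48) + 45 = 46*√33 + 45 = 45 + 46*√33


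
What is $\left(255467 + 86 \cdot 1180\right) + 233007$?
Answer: $589954$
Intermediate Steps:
$\left(255467 + 86 \cdot 1180\right) + 233007 = \left(255467 + 101480\right) + 233007 = 356947 + 233007 = 589954$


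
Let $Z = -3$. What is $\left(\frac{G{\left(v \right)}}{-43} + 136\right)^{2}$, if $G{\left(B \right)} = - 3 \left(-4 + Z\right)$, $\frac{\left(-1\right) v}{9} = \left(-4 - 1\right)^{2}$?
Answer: $\frac{33953929}{1849} \approx 18363.0$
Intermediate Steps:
$v = -225$ ($v = - 9 \left(-4 - 1\right)^{2} = - 9 \left(-5\right)^{2} = \left(-9\right) 25 = -225$)
$G{\left(B \right)} = 21$ ($G{\left(B \right)} = - 3 \left(-4 - 3\right) = \left(-3\right) \left(-7\right) = 21$)
$\left(\frac{G{\left(v \right)}}{-43} + 136\right)^{2} = \left(\frac{21}{-43} + 136\right)^{2} = \left(21 \left(- \frac{1}{43}\right) + 136\right)^{2} = \left(- \frac{21}{43} + 136\right)^{2} = \left(\frac{5827}{43}\right)^{2} = \frac{33953929}{1849}$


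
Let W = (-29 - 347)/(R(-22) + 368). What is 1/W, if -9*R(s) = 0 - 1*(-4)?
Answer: -827/846 ≈ -0.97754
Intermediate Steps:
R(s) = -4/9 (R(s) = -(0 - 1*(-4))/9 = -(0 + 4)/9 = -⅑*4 = -4/9)
W = -846/827 (W = (-29 - 347)/(-4/9 + 368) = -376/3308/9 = -376*9/3308 = -846/827 ≈ -1.0230)
1/W = 1/(-846/827) = -827/846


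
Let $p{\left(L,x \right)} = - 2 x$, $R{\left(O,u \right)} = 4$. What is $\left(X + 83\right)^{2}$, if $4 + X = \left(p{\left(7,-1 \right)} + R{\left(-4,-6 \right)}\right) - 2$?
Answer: $6889$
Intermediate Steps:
$X = 0$ ($X = -4 + \left(\left(\left(-2\right) \left(-1\right) + 4\right) - 2\right) = -4 + \left(\left(2 + 4\right) - 2\right) = -4 + \left(6 - 2\right) = -4 + 4 = 0$)
$\left(X + 83\right)^{2} = \left(0 + 83\right)^{2} = 83^{2} = 6889$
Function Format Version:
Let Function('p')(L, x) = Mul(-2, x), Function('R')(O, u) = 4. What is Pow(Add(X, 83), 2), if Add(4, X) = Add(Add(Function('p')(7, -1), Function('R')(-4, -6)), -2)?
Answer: 6889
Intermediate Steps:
X = 0 (X = Add(-4, Add(Add(Mul(-2, -1), 4), -2)) = Add(-4, Add(Add(2, 4), -2)) = Add(-4, Add(6, -2)) = Add(-4, 4) = 0)
Pow(Add(X, 83), 2) = Pow(Add(0, 83), 2) = Pow(83, 2) = 6889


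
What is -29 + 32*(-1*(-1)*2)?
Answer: 35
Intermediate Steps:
-29 + 32*(-1*(-1)*2) = -29 + 32*(1*2) = -29 + 32*2 = -29 + 64 = 35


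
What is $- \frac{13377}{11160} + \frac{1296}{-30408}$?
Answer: $- \frac{5850433}{4713240} \approx -1.2413$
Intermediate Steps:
$- \frac{13377}{11160} + \frac{1296}{-30408} = \left(-13377\right) \frac{1}{11160} + 1296 \left(- \frac{1}{30408}\right) = - \frac{4459}{3720} - \frac{54}{1267} = - \frac{5850433}{4713240}$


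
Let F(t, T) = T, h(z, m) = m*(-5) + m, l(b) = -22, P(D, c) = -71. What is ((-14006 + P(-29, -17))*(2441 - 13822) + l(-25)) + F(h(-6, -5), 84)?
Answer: 160210399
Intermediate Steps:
h(z, m) = -4*m (h(z, m) = -5*m + m = -4*m)
((-14006 + P(-29, -17))*(2441 - 13822) + l(-25)) + F(h(-6, -5), 84) = ((-14006 - 71)*(2441 - 13822) - 22) + 84 = (-14077*(-11381) - 22) + 84 = (160210337 - 22) + 84 = 160210315 + 84 = 160210399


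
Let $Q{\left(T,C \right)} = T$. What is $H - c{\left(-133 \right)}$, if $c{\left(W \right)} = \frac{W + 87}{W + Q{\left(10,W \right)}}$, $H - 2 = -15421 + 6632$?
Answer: $- \frac{1080847}{123} \approx -8787.4$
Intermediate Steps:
$H = -8787$ ($H = 2 + \left(-15421 + 6632\right) = 2 - 8789 = -8787$)
$c{\left(W \right)} = \frac{87 + W}{10 + W}$ ($c{\left(W \right)} = \frac{W + 87}{W + 10} = \frac{87 + W}{10 + W}$)
$H - c{\left(-133 \right)} = -8787 - \frac{87 - 133}{10 - 133} = -8787 - \frac{1}{-123} \left(-46\right) = -8787 - \left(- \frac{1}{123}\right) \left(-46\right) = -8787 - \frac{46}{123} = - \frac{1080847}{123}$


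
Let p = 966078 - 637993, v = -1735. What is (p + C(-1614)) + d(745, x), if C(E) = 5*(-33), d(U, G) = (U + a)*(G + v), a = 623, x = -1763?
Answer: -4457344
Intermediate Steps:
d(U, G) = (-1735 + G)*(623 + U) (d(U, G) = (U + 623)*(G - 1735) = (623 + U)*(-1735 + G) = (-1735 + G)*(623 + U))
p = 328085
C(E) = -165
(p + C(-1614)) + d(745, x) = (328085 - 165) + (-1080905 - 1735*745 + 623*(-1763) - 1763*745) = 327920 + (-1080905 - 1292575 - 1098349 - 1313435) = 327920 - 4785264 = -4457344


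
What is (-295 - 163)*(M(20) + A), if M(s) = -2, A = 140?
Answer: -63204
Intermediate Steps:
(-295 - 163)*(M(20) + A) = (-295 - 163)*(-2 + 140) = -458*138 = -63204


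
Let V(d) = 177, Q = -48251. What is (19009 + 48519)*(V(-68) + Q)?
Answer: -3246341072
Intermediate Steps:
(19009 + 48519)*(V(-68) + Q) = (19009 + 48519)*(177 - 48251) = 67528*(-48074) = -3246341072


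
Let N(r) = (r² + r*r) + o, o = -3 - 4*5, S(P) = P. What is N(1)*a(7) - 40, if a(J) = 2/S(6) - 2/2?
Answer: -26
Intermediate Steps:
o = -23 (o = -3 - 20 = -23)
a(J) = -⅔ (a(J) = 2/6 - 2/2 = 2*(⅙) - 2*½ = ⅓ - 1 = -⅔)
N(r) = -23 + 2*r² (N(r) = (r² + r*r) - 23 = (r² + r²) - 23 = 2*r² - 23 = -23 + 2*r²)
N(1)*a(7) - 40 = (-23 + 2*1²)*(-⅔) - 40 = (-23 + 2*1)*(-⅔) - 40 = (-23 + 2)*(-⅔) - 40 = -21*(-⅔) - 40 = 14 - 40 = -26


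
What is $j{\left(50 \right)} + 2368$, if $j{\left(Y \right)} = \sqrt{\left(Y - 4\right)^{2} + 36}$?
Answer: $2368 + 2 \sqrt{538} \approx 2414.4$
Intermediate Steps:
$j{\left(Y \right)} = \sqrt{36 + \left(-4 + Y\right)^{2}}$ ($j{\left(Y \right)} = \sqrt{\left(-4 + Y\right)^{2} + 36} = \sqrt{36 + \left(-4 + Y\right)^{2}}$)
$j{\left(50 \right)} + 2368 = \sqrt{36 + \left(-4 + 50\right)^{2}} + 2368 = \sqrt{36 + 46^{2}} + 2368 = \sqrt{36 + 2116} + 2368 = \sqrt{2152} + 2368 = 2 \sqrt{538} + 2368 = 2368 + 2 \sqrt{538}$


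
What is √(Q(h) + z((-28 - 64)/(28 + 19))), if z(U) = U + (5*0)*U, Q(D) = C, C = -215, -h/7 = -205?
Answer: 3*I*√53251/47 ≈ 14.729*I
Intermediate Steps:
h = 1435 (h = -7*(-205) = 1435)
Q(D) = -215
z(U) = U (z(U) = U + 0*U = U + 0 = U)
√(Q(h) + z((-28 - 64)/(28 + 19))) = √(-215 + (-28 - 64)/(28 + 19)) = √(-215 - 92/47) = √(-10197/47) = 3*I*√53251/47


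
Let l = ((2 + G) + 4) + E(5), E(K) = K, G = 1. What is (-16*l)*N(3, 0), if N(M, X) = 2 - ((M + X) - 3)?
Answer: -384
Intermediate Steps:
N(M, X) = 5 - M - X (N(M, X) = 2 - (-3 + M + X) = 2 + (3 - M - X) = 5 - M - X)
l = 12 (l = ((2 + 1) + 4) + 5 = (3 + 4) + 5 = 7 + 5 = 12)
(-16*l)*N(3, 0) = (-16*12)*(5 - 1*3 - 1*0) = -192*(5 - 3 + 0) = -192*2 = -384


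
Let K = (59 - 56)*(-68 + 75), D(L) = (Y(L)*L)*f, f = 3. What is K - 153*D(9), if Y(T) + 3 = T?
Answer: -24765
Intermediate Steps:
Y(T) = -3 + T
D(L) = 3*L*(-3 + L) (D(L) = ((-3 + L)*L)*3 = (L*(-3 + L))*3 = 3*L*(-3 + L))
K = 21 (K = 3*7 = 21)
K - 153*D(9) = 21 - 459*9*(-3 + 9) = 21 - 459*9*6 = 21 - 153*162 = 21 - 24786 = -24765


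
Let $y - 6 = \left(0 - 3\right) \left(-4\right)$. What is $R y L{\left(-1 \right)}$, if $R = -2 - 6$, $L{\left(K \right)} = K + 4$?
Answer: $-432$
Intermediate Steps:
$L{\left(K \right)} = 4 + K$
$y = 18$ ($y = 6 + \left(0 - 3\right) \left(-4\right) = 6 - -12 = 6 + 12 = 18$)
$R = -8$ ($R = -2 - 6 = -8$)
$R y L{\left(-1 \right)} = \left(-8\right) 18 \left(4 - 1\right) = \left(-144\right) 3 = -432$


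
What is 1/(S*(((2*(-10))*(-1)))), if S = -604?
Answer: -1/12080 ≈ -8.2781e-5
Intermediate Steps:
1/(S*(((2*(-10))*(-1)))) = 1/((-604)*(((2*(-10))*(-1)))) = -1/(604*((-20*(-1)))) = -1/604/20 = -1/604*1/20 = -1/12080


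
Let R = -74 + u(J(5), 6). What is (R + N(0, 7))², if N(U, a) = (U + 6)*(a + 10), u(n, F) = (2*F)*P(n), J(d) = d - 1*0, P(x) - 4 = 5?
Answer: 18496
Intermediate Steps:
P(x) = 9 (P(x) = 4 + 5 = 9)
J(d) = d (J(d) = d + 0 = d)
u(n, F) = 18*F (u(n, F) = (2*F)*9 = 18*F)
N(U, a) = (6 + U)*(10 + a)
R = 34 (R = -74 + 18*6 = -74 + 108 = 34)
(R + N(0, 7))² = (34 + (60 + 6*7 + 10*0 + 0*7))² = (34 + (60 + 42 + 0 + 0))² = (34 + 102)² = 136² = 18496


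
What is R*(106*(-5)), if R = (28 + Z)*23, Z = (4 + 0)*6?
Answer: -633880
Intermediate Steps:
Z = 24 (Z = 4*6 = 24)
R = 1196 (R = (28 + 24)*23 = 52*23 = 1196)
R*(106*(-5)) = 1196*(106*(-5)) = 1196*(-530) = -633880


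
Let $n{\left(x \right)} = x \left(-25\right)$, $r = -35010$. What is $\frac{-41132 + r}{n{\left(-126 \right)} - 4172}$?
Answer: $\frac{38071}{511} \approx 74.503$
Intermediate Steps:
$n{\left(x \right)} = - 25 x$
$\frac{-41132 + r}{n{\left(-126 \right)} - 4172} = \frac{-41132 - 35010}{\left(-25\right) \left(-126\right) - 4172} = - \frac{76142}{3150 - 4172} = - \frac{76142}{-1022} = \left(-76142\right) \left(- \frac{1}{1022}\right) = \frac{38071}{511}$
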